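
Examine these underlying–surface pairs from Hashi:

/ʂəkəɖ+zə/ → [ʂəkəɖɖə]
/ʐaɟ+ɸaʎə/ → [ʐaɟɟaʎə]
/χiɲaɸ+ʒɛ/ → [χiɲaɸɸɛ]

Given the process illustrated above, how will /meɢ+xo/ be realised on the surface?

The data show progressive total assimilation (/z/ → [ɖ] after /ɖ/; /ɸ/ → [ɟ] after /ɟ/; /ʒ/ → [ɸ] after /ɸ/): in every case the target segment becomes identical to its preceding neighbour, copying more than a single feature.
/x/ is the segment targeted by the rule; it sits immediately after /ɢ/, so it assimilates completely and surfaces as [ɢ].

[meɢɢo]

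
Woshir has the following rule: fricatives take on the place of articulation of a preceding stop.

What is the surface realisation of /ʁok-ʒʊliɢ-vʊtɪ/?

[ʁokɣʊliɢʁʊtɪ]

The rule targets /ʒ/ (voiced postalveolar fricative), which sits after the trigger /k/ (velar).
Changing only its place to velar gives [ɣ] — the voiced velar fricative.
The same rule applies at the second boundary: /v/ → [ʁ] next to /ɢ/.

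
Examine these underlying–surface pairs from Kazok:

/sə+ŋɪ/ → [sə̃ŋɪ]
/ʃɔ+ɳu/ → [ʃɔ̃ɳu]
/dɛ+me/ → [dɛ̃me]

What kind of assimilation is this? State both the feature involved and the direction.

regressive nasality assimilation (vowel nasalisation)

The vowel /ə/ surfaces as nasalised [ə̃] next to the following nasal /ŋ/ — it has acquired the [+nasal] feature of its neighbour.
Likewise in the remaining data: /ɔ/ → [ɔ̃] before /ɳ/; /ɛ/ → [ɛ̃] before /m/ — each time a vowel is nasalised next to a following nasal.
Because the conditioning nasal is to the right of the vowel that changes, the process is regressive (anticipatory).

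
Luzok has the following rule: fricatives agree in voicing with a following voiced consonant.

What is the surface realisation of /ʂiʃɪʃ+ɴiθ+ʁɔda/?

/ʃ/ is a voiceless postalveolar fricative. The following trigger /ɴ/ is voiced, so /ʃ/ must become voiced as well.
A voiced postalveolar fricative is [ʒ], so the surface segment is [ʒ].
The same rule applies at the second boundary: /θ/ → [ð] next to /ʁ/.

[ʂiʃɪʒɴiðʁɔda]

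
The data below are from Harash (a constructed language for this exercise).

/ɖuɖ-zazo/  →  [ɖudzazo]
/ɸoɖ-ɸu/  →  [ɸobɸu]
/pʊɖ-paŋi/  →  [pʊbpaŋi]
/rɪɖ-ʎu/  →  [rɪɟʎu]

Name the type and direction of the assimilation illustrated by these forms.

The segment that alternates is /ɖ/, which surfaces as [d] when adjacent to /z/.
The change retroflex → alveolar matches the place of the following /z/, identifying this as place assimilation.
Manner and voice are unchanged, so the assimilation is partial, not total.
Checking the remaining alternations: /ɖ/ → [b] before /ɸ/ (retroflex → bilabial, matching bilabial); /ɖ/ → [b] before /p/ (retroflex → bilabial, matching bilabial); /ɖ/ → [ɟ] before /ʎ/ (retroflex → palatal, matching palatal) — only place changes, and always toward the following segment.
The trigger is the following segment, so the direction is regressive (anticipatory).

regressive place assimilation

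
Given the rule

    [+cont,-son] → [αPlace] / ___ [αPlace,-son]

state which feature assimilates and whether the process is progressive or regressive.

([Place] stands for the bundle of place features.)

The shared variable α links the value of the place features (abbreviated [Place]) on the target to the same value on the neighbouring segment, so place is the feature that assimilates.
Since the environment is written after the underscore, the trigger follows the target; the direction is regressive.

regressive place assimilation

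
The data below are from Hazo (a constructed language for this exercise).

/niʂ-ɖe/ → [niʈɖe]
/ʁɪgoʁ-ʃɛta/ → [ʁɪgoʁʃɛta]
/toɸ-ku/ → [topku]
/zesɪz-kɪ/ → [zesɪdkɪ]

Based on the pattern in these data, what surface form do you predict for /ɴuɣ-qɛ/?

The data show regressive manner assimilation: /ʂ/ → [ʈ] before /ɖ/; /ɸ/ → [p] before /k/; /z/ → [d] before /k/. In each pair only manner changes, matching the following consonant, while place and voice stay constant.
No alternation appears in [ʁɪgoʁʃɛta]: there the adjacent consonants already agree in manner (/ʁ/ and /ʃ/ are both fricatives), so this form is consistent with the same rule.
The rule targets /ɣ/ (voiced velar fricative), which sits before the trigger /q/ (stop).
The voiced velar stop is [g], so /ɣ/ → [g].

[ɴugqɛ]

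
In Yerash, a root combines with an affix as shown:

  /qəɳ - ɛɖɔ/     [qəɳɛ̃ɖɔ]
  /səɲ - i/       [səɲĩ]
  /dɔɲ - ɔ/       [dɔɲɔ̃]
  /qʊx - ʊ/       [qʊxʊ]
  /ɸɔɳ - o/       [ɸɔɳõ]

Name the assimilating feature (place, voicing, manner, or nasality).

nasality

The vowel /ɛ/ surfaces as nasalised [ɛ̃] next to the preceding nasal /ɳ/ — it has acquired the [+nasal] feature of its neighbour.
The other forms show the same pattern: /i/ → [ĩ] after /ɲ/; /ɔ/ → [ɔ̃] after /ɲ/; /o/ → [õ] after /ɳ/ — each time a vowel is nasalised next to a preceding nasal.
No change occurs in [qʊxʊ] because the vowel at the boundary is adjacent to an oral consonant, not a nasal (/ʊ/ next to /x/).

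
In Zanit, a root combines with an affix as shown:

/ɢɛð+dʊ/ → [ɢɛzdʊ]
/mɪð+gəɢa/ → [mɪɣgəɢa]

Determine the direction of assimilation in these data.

regressive

Comparing underlying and surface forms, /ð/ → [z] is the alternation; the neighbouring /d/ is constant.
/ð/ is dental while /d/ is alveolar; the output [z] is alveolar, matching the trigger — so the feature that spreads is place.
The same holds elsewhere in the data: /ð/ → [ɣ] before /g/ (dental → velar, matching velar) — only place changes, and always toward the following segment.
Since the segment that changes precedes the conditioning segment, the assimilation is regressive.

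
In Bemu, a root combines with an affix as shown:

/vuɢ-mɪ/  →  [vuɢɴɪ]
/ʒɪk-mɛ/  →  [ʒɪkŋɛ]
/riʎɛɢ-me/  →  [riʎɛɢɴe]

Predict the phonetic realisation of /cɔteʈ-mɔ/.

[cɔteʈɳɔ]

The data show progressive place assimilation: /m/ → [ɴ] after /ɢ/; /m/ → [ŋ] after /k/. In each pair only place changes, matching the preceding consonant, while manner and voice stay constant.
/m/ is a voiced bilabial nasal. The preceding trigger /ʈ/ is retroflex, so /m/ must become retroflex as well.
A voiced retroflex nasal is [ɳ], so the surface segment is [ɳ].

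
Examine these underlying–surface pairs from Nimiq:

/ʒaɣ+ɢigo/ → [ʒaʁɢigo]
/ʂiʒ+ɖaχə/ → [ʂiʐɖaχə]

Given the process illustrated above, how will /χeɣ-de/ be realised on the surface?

[χezde]

The data show regressive place assimilation: /ɣ/ → [ʁ] before /ɢ/; /ʒ/ → [ʐ] before /ɖ/. In each pair only place changes, matching the following consonant, while manner and voice stay constant.
/ɣ/ is a voiced velar fricative. The following trigger /d/ is alveolar, so /ɣ/ must become alveolar as well.
The voiced alveolar fricative is [z], so /ɣ/ → [z].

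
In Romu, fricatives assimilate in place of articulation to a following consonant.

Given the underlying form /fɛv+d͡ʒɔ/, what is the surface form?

[fɛʒd͡ʒɔ]

/v/ is a voiced labiodental fricative. The following trigger /d͡ʒ/ is postalveolar, so /v/ must become postalveolar as well.
The voiced postalveolar fricative is [ʒ], so /v/ → [ʒ].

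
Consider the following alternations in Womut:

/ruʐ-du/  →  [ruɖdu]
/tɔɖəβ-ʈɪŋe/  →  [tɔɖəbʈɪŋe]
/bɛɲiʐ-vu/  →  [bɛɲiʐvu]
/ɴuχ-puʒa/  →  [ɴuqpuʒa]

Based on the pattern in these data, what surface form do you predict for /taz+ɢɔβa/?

The data show regressive manner assimilation: /ʐ/ → [ɖ] before /d/; /β/ → [b] before /ʈ/; /χ/ → [q] before /p/. In each pair only manner changes, matching the following consonant, while place and voice stay constant.
No alternation appears in [bɛɲiʐvu]: there the adjacent consonants already agree in manner (/ʐ/ and /v/ are both fricatives), so this form is consistent with the same rule.
The rule targets /z/ (voiced alveolar fricative), which sits before the trigger /ɢ/ (stop).
The voiced alveolar stop is [d], so /z/ → [d].

[tadɢɔβa]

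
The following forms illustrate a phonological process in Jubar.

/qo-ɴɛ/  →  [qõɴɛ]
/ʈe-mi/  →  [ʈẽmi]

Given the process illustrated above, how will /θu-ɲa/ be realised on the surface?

The data show regressive nasality assimilation (vowel nasalisation): /o/ → [õ] before /ɴ/; /e/ → [ẽ] before /m/ — a vowel is nasalised by an immediately following nasal consonant.
The vowel /u/ is adjacent to the following nasal /ɲ/, so it acquires [+nasal] and surfaces as [ũ].

[θũɲa]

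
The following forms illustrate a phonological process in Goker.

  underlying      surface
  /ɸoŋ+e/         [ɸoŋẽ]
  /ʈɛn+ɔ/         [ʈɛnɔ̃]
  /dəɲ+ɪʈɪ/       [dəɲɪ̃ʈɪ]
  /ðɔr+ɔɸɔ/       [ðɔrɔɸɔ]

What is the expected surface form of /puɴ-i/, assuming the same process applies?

The data show progressive nasality assimilation (vowel nasalisation): /e/ → [ẽ] after /ŋ/; /ɔ/ → [ɔ̃] after /n/; /ɪ/ → [ɪ̃] after /ɲ/ — a vowel is nasalised by an immediately preceding nasal consonant.
No change occurs in [ðɔrɔɸɔ] because the vowel at the boundary is adjacent to an oral consonant, not a nasal (/ɔ/ next to /r/).
The vowel /i/ is adjacent to the preceding nasal /ɴ/, so it acquires [+nasal] and surfaces as [ĩ].

[puɴĩ]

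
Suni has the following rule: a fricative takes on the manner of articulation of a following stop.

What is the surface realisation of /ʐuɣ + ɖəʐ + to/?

The rule targets /ɣ/ (voiced velar fricative), which sits before the trigger /ɖ/ (stop).
The voiced velar stop is [g], so /ɣ/ → [g].
The same rule applies at the second boundary: /ʐ/ → [ɖ] next to /t/.

[ʐugɖəɖto]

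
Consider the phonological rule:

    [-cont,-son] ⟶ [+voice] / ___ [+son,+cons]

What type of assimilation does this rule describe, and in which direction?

The target ([-cont,-son], stops) acquires [+voice] next to a sonorant consonant ([+son,+cons]) — it takes on the voicing of its neighbour, so the feature that spreads is voicing.
Since the environment is written after the underscore, the trigger follows the target; the direction is regressive.

regressive voicing assimilation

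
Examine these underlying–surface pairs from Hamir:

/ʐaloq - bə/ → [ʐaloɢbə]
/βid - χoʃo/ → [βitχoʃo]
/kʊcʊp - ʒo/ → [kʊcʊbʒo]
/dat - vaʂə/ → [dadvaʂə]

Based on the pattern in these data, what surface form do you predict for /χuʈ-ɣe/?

The data show regressive voicing assimilation: /q/ → [ɢ] before /b/; /d/ → [t] before /χ/; /p/ → [b] before /ʒ/; /t/ → [d] before /v/. In each pair only voicing changes, matching the following consonant, while place and manner stay constant.
The rule targets /ʈ/ (voiceless retroflex stop), which sits before the trigger /ɣ/ (voiced).
Changing only its voicing to voiced gives [ɖ] — the voiced retroflex stop.

[χuɖɣe]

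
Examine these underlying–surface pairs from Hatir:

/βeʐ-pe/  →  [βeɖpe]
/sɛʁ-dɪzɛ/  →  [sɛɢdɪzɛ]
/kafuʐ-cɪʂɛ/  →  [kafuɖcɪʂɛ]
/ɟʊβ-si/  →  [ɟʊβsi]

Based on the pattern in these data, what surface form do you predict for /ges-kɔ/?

The data show regressive manner assimilation: /ʐ/ → [ɖ] before /p/; /ʁ/ → [ɢ] before /d/; /ʐ/ → [ɖ] before /c/. In each pair only manner changes, matching the following consonant, while place and voice stay constant.
No alternation appears in [ɟʊβsi]: there the adjacent consonants already agree in manner (/β/ and /s/ are both fricatives), so this form is consistent with the same rule.
/s/ is a voiceless alveolar fricative. The following trigger /k/ is a stop, so /s/ must become a stop as well.
Changing only its manner to stop gives [t] — the voiceless alveolar stop.

[getkɔ]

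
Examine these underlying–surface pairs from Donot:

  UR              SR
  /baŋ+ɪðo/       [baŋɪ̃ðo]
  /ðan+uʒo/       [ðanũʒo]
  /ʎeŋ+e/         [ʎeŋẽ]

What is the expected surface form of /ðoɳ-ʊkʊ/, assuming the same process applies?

The data show progressive nasality assimilation (vowel nasalisation): /ɪ/ → [ɪ̃] after /ŋ/; /u/ → [ũ] after /n/; /e/ → [ẽ] after /ŋ/ — a vowel is nasalised by an immediately preceding nasal consonant.
/ʊ/ sits next to the nasal /ɳ/ and is therefore nasalised to [ʊ̃].

[ðoɳʊ̃kʊ]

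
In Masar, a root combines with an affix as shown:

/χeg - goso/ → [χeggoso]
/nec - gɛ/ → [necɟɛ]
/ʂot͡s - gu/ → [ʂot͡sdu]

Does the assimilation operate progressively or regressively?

progressive

The segment that alternates is /g/, which surfaces as [ɟ] when adjacent to /c/.
The change velar → palatal matches the place of the preceding /c/, identifying this as place assimilation.
Checking the remaining alternation: /g/ → [d] after /t͡s/ (velar → alveolar, matching alveolar) — only place changes, and always toward the preceding segment.
No alternation appears in [χeggoso]: there the adjacent consonants already agree in place (/g/ and /g/ are both velar), so this form is consistent with the same rule.
The trigger is the preceding segment, so the direction is progressive (perseverative).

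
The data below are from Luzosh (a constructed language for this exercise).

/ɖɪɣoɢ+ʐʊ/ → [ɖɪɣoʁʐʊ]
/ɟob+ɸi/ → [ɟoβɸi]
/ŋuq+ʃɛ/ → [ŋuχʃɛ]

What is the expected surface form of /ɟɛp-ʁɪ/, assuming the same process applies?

[ɟɛɸʁɪ]

The data show regressive manner assimilation: /ɢ/ → [ʁ] before /ʐ/; /b/ → [β] before /ɸ/; /q/ → [χ] before /ʃ/. In each pair only manner changes, matching the following consonant, while place and voice stay constant.
The rule targets /p/ (voiceless bilabial stop), which sits before the trigger /ʁ/ (fricative).
A voiceless bilabial fricative is [ɸ], so the surface segment is [ɸ].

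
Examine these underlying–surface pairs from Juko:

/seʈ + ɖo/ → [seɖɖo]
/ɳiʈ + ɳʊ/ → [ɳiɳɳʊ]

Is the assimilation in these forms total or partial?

The segment that alternates is /ʈ/, which surfaces as [ɳ] when adjacent to /ɳ/.
The output [ɳ] is identical to the trigger /ɳ/ — every feature (place, manner, voicing) has been copied — so this is total assimilation.
The other form behaves the same way: /ʈ/ → [ɖ] before /ɖ/ — in each case the output is a copy of the following consonant.

total assimilation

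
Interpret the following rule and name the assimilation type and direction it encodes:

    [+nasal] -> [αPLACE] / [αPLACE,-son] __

The rule copies the place features (abbreviated [PLACE]) from the environment onto the target, so the assimilating feature is place.
Since the environment is written before the underscore, the trigger precedes the target; the direction is progressive.

progressive place assimilation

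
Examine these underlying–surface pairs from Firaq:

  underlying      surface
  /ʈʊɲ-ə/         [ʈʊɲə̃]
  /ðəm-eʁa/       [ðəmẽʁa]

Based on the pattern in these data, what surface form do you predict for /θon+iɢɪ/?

The data show progressive nasality assimilation (vowel nasalisation): /ə/ → [ə̃] after /ɲ/; /e/ → [ẽ] after /m/ — a vowel is nasalised by an immediately preceding nasal consonant.
/i/ sits next to the nasal /n/ and is therefore nasalised to [ĩ].

[θonĩɢɪ]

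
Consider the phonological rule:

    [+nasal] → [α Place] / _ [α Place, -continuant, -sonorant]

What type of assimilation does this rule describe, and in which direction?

The shared variable α links the value of the place features (abbreviated [Place]) on the target to the same value on the neighbouring segment, so place is the feature that assimilates.
Since the environment is written after the underscore, the trigger follows the target; the direction is regressive.

regressive place assimilation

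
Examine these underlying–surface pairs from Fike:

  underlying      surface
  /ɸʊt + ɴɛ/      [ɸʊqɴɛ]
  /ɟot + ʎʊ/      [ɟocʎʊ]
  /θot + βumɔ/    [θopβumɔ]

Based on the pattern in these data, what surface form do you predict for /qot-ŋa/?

The data show regressive place assimilation: /t/ → [q] before /ɴ/; /t/ → [c] before /ʎ/; /t/ → [p] before /β/. In each pair only place changes, matching the following consonant, while manner and voice stay constant.
The rule targets /t/ (voiceless alveolar stop), which sits before the trigger /ŋ/ (velar).
The voiceless velar stop is [k], so /t/ → [k].

[qokŋa]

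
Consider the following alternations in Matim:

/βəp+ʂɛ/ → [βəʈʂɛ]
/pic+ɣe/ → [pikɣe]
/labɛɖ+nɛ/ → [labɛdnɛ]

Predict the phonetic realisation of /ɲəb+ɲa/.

The data show regressive place assimilation: /p/ → [ʈ] before /ʂ/; /c/ → [k] before /ɣ/; /ɖ/ → [d] before /n/. In each pair only place changes, matching the following consonant, while manner and voice stay constant.
/b/ is a voiced bilabial stop. The following trigger /ɲ/ is palatal, so /b/ must become palatal as well.
The voiced palatal stop is [ɟ], so /b/ → [ɟ].

[ɲəɟɲa]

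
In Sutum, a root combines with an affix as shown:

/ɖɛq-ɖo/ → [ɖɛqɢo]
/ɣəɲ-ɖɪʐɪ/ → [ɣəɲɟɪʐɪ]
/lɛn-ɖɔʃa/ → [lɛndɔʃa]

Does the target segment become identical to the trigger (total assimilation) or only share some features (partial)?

Comparing underlying and surface forms, /ɖ/ → [ɢ] is the alternation; the neighbouring /q/ is constant.
The change retroflex → uvular matches the place of the preceding /q/, identifying this as place assimilation.
Manner and voice are unchanged, so the assimilation is partial, not total.
The same holds elsewhere in the data: /ɖ/ → [ɟ] after /ɲ/ (retroflex → palatal, matching palatal); /ɖ/ → [d] after /n/ (retroflex → alveolar, matching alveolar) — only place changes, and always toward the preceding segment.

partial assimilation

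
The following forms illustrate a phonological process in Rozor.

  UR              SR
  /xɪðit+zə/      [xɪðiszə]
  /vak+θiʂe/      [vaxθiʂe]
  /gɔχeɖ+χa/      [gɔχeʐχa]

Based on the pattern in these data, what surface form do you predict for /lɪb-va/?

The data show regressive manner assimilation: /t/ → [s] before /z/; /k/ → [x] before /θ/; /ɖ/ → [ʐ] before /χ/. In each pair only manner changes, matching the following consonant, while place and voice stay constant.
The rule targets /b/ (voiced bilabial stop), which sits before the trigger /v/ (fricative).
Changing only its manner to fricative gives [β] — the voiced bilabial fricative.

[lɪβva]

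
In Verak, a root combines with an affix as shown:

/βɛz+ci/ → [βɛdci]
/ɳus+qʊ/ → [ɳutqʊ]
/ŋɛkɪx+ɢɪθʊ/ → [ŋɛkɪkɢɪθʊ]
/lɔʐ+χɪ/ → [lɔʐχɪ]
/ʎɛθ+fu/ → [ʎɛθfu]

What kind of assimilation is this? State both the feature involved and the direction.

regressive manner assimilation

Comparing underlying and surface forms, /z/ → [d] is the alternation; the neighbouring /c/ is constant.
/z/ is a fricative while /c/ is a stop; the output [d] is a stop, matching the trigger — so the feature that spreads is manner.
Place and voice are unchanged, so the assimilation is partial, not total.
Checking the remaining alternations: /s/ → [t] before /q/ (fricative → stop, matching a stop); /x/ → [k] before /ɢ/ (fricative → stop, matching a stop) — only manner changes, and always toward the following segment.
Nothing changes in [lɔʐχɪ], [ʎɛθfu]: there the adjacent consonants already agree in manner (/ʐ/ and /χ/ are both fricatives; /θ/ and /f/ are both fricatives), so these forms are consistent with the same rule.
The trigger is the following segment, so the direction is regressive (anticipatory).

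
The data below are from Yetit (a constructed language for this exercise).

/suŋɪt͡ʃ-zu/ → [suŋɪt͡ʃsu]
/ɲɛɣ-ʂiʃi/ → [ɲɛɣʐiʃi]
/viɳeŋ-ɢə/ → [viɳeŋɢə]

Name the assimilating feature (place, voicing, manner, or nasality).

Underlying /z/ is realised as [s] next to /t͡ʃ/; /t͡ʃ/ itself does not change.
/z/ is voiced while /t͡ʃ/ is voiceless; the output [s] is voiceless, matching the trigger — so the feature that spreads is voicing.
The same holds elsewhere in the data: /ʂ/ → [ʐ] after /ɣ/ (voiceless → voiced, matching voiced) — only voicing changes, and always toward the preceding segment.
Nothing changes in [viɳeŋɢə]: there the adjacent consonants already agree in voicing (/ɢ/ and /ŋ/ are both voiced), so this form is consistent with the same rule.

voicing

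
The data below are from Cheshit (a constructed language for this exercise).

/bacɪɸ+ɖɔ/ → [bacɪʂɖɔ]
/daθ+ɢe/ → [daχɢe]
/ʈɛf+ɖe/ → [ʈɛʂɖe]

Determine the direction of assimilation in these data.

Comparing underlying and surface forms, /ɸ/ → [ʂ] is the alternation; the neighbouring /ɖ/ is constant.
The change bilabial → retroflex matches the place of the following /ɖ/, identifying this as place assimilation.
The same holds elsewhere in the data: /θ/ → [χ] before /ɢ/ (dental → uvular, matching uvular); /f/ → [ʂ] before /ɖ/ (labiodental → retroflex, matching retroflex) — only place changes, and always toward the following segment.
Since the segment that changes precedes the conditioning segment, the assimilation is regressive.

regressive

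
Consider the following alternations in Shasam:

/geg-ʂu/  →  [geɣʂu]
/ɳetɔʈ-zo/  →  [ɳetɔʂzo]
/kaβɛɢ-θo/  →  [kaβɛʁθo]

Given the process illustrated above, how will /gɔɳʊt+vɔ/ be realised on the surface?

The data show regressive manner assimilation: /g/ → [ɣ] before /ʂ/; /ʈ/ → [ʂ] before /z/; /ɢ/ → [ʁ] before /θ/. In each pair only manner changes, matching the following consonant, while place and voice stay constant.
The rule targets /t/ (voiceless alveolar stop), which sits before the trigger /v/ (fricative).
Changing only its manner to fricative gives [s] — the voiceless alveolar fricative.

[gɔɳʊsvɔ]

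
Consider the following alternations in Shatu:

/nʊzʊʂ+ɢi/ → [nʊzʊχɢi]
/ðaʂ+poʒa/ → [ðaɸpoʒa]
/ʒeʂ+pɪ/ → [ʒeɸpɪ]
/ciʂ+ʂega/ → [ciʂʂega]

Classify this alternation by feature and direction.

regressive place assimilation

The segment that alternates is /ʂ/, which surfaces as [χ] when adjacent to /ɢ/.
/ʂ/ is retroflex while /ɢ/ is uvular; the output [χ] is uvular, matching the trigger — so the feature that spreads is place.
Manner and voice are unchanged, so the assimilation is partial, not total.
Checking the remaining alternation: /ʂ/ → [ɸ] before /p/ (retroflex → bilabial, matching bilabial) — only place changes, and always toward the following segment.
Nothing changes in [ciʂʂega]: there the adjacent consonants already agree in place (/ʂ/ and /ʂ/ are both retroflex), so this form is consistent with the same rule.
Since the segment that changes precedes the conditioning segment, the assimilation is regressive.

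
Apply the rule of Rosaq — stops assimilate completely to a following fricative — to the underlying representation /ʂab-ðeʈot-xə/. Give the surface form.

[ʂaððeʈoxxə]

/b/ is the segment targeted by the rule; it sits immediately before /ð/, so it assimilates completely and surfaces as [ð].
The same rule applies at the second boundary: /t/ → [x] next to /x/.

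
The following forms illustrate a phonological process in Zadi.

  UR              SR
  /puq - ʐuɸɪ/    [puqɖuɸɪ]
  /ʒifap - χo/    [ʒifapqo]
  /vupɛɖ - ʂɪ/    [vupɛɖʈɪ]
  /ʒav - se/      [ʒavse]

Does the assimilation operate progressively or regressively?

progressive

Comparing underlying and surface forms, /ʐ/ → [ɖ] is the alternation; the neighbouring /q/ is constant.
The change fricative → stop matches the manner of the preceding /q/, identifying this as manner assimilation.
The other alternating forms pattern the same way: /χ/ → [q] after /p/ (fricative → stop, matching a stop); /ʂ/ → [ʈ] after /ɖ/ (fricative → stop, matching a stop) — only manner changes, and always toward the preceding segment.
Nothing changes in [ʒavse]: there the adjacent consonants already agree in manner (/s/ and /v/ are both fricatives), so this form is consistent with the same rule.
Since the segment that changes follows the conditioning segment, the assimilation is progressive.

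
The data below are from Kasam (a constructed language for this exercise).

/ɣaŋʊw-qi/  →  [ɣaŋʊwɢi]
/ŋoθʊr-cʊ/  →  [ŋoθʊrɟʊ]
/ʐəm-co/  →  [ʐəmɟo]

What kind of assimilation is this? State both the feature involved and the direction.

progressive voicing assimilation

Comparing underlying and surface forms, /q/ → [ɢ] is the alternation; the neighbouring /w/ is constant.
/q/ is voiceless while /w/ is voiced; the output [ɢ] is voiced, matching the trigger — so the feature that spreads is voicing.
Place and manner are unchanged, so the assimilation is partial, not total.
The same holds elsewhere in the data: /c/ → [ɟ] after /r/ (voiceless → voiced, matching voiced); /c/ → [ɟ] after /m/ (voiceless → voiced, matching voiced) — only voicing changes, and always toward the preceding segment.
Since the segment that changes follows the conditioning segment, the assimilation is progressive.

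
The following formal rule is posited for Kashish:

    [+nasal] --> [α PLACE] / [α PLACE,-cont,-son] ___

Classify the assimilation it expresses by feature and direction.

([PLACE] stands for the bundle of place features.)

The rule copies the place features (abbreviated [PLACE]) from the environment onto the target, so the assimilating feature is place.
Since the environment is written before the underscore, the trigger precedes the target; the direction is progressive.

progressive place assimilation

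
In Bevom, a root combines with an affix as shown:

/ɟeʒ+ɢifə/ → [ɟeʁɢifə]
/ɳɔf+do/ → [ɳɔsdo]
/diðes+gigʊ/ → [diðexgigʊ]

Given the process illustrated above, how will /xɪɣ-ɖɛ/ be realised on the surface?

The data show regressive place assimilation: /ʒ/ → [ʁ] before /ɢ/; /f/ → [s] before /d/; /s/ → [x] before /g/. In each pair only place changes, matching the following consonant, while manner and voice stay constant.
The rule targets /ɣ/ (voiced velar fricative), which sits before the trigger /ɖ/ (retroflex).
A voiced retroflex fricative is [ʐ], so the surface segment is [ʐ].

[xɪʐɖɛ]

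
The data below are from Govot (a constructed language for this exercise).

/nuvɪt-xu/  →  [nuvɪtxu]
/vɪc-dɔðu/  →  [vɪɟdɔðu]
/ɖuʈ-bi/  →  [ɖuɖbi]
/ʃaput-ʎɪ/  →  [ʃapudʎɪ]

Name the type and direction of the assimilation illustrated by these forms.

regressive voicing assimilation

The segment that alternates is /c/, which surfaces as [ɟ] when adjacent to /d/.
The change voiceless → voiced matches the voicing of the following /d/, identifying this as voicing assimilation.
Place and manner are unchanged, so the assimilation is partial, not total.
The same holds elsewhere in the data: /ʈ/ → [ɖ] before /b/ (voiceless → voiced, matching voiced); /t/ → [d] before /ʎ/ (voiceless → voiced, matching voiced) — only voicing changes, and always toward the following segment.
No alternation appears in [nuvɪtxu]: there the adjacent consonants already agree in voicing (/t/ and /x/ are both voiceless), so this form is consistent with the same rule.
Since the segment that changes precedes the conditioning segment, the assimilation is regressive.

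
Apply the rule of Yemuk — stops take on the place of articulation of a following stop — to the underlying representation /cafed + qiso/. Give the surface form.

The rule targets /d/ (voiced alveolar stop), which sits before the trigger /q/ (uvular).
The voiced uvular stop is [ɢ], so /d/ → [ɢ].

[cafeɢqiso]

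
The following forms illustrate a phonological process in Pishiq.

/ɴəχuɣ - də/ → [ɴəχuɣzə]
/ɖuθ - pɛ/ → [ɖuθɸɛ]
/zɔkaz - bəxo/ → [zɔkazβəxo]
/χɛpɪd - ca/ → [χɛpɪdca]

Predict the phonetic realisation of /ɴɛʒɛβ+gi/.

The data show progressive manner assimilation: /d/ → [z] after /ɣ/; /p/ → [ɸ] after /θ/; /b/ → [β] after /z/. In each pair only manner changes, matching the preceding consonant, while place and voice stay constant.
No alternation appears in [χɛpɪdca]: there the adjacent consonants already agree in manner (/c/ and /d/ are both stops), so this form is consistent with the same rule.
/g/ is a voiced velar stop. The preceding trigger /β/ is a fricative, so /g/ must become a fricative as well.
Changing only its manner to fricative gives [ɣ] — the voiced velar fricative.

[ɴɛʒɛβɣi]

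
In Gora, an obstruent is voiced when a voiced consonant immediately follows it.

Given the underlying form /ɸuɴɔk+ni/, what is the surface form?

[ɸuɴɔgni]

/k/ is a voiceless velar stop. The following trigger /n/ is voiced, so /k/ must become voiced as well.
The voiced velar stop is [g], so /k/ → [g].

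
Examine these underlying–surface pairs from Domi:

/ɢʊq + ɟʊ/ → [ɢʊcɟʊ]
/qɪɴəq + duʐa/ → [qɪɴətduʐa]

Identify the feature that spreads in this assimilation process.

The segment that alternates is /q/, which surfaces as [c] when adjacent to /ɟ/.
The change uvular → palatal matches the place of the following /ɟ/, identifying this as place assimilation.
The same holds elsewhere in the data: /q/ → [t] before /d/ (uvular → alveolar, matching alveolar) — only place changes, and always toward the following segment.

place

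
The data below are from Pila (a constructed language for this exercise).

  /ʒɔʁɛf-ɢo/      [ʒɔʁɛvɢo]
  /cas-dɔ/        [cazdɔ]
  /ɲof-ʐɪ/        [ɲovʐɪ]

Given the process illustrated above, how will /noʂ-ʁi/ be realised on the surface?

[noʐʁi]

The data show regressive voicing assimilation: /f/ → [v] before /ɢ/; /s/ → [z] before /d/; /f/ → [v] before /ʐ/. In each pair only voicing changes, matching the following consonant, while place and manner stay constant.
The rule targets /ʂ/ (voiceless retroflex fricative), which sits before the trigger /ʁ/ (voiced).
A voiced retroflex fricative is [ʐ], so the surface segment is [ʐ].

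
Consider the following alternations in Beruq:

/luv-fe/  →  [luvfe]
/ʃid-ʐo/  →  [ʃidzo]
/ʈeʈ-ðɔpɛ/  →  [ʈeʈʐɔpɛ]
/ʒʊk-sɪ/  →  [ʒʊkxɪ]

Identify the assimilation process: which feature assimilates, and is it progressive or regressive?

Comparing underlying and surface forms, /ʐ/ → [z] is the alternation; the neighbouring /d/ is constant.
The change retroflex → alveolar matches the place of the preceding /d/, identifying this as place assimilation.
Manner and voice are unchanged, so the assimilation is partial, not total.
The same holds elsewhere in the data: /ð/ → [ʐ] after /ʈ/ (dental → retroflex, matching retroflex); /s/ → [x] after /k/ (alveolar → velar, matching velar) — only place changes, and always toward the preceding segment.
No alternation appears in [luvfe]: there the adjacent consonants already agree in place (/f/ and /v/ are both labiodental), so this form is consistent with the same rule.
The trigger is the preceding segment, so the direction is progressive (perseverative).

progressive place assimilation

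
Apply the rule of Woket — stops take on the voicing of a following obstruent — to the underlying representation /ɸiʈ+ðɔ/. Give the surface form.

/ʈ/ is a voiceless retroflex stop. The following trigger /ð/ is voiced, so /ʈ/ must become voiced as well.
The voiced retroflex stop is [ɖ], so /ʈ/ → [ɖ].

[ɸiɖðɔ]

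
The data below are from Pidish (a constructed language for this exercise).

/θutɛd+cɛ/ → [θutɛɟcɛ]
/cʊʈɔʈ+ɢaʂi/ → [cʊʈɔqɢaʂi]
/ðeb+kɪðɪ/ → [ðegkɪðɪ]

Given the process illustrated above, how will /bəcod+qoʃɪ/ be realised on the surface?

The data show regressive place assimilation: /d/ → [ɟ] before /c/; /ʈ/ → [q] before /ɢ/; /b/ → [g] before /k/. In each pair only place changes, matching the following consonant, while manner and voice stay constant.
The rule targets /d/ (voiced alveolar stop), which sits before the trigger /q/ (uvular).
Changing only its place to uvular gives [ɢ] — the voiced uvular stop.

[bəcoɢqoʃɪ]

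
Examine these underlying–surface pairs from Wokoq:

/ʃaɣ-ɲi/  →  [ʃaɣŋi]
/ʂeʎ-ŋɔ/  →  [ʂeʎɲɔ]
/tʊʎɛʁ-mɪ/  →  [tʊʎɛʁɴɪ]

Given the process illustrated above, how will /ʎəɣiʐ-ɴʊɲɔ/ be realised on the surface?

The data show progressive place assimilation: /ɲ/ → [ŋ] after /ɣ/; /ŋ/ → [ɲ] after /ʎ/; /m/ → [ɴ] after /ʁ/. In each pair only place changes, matching the preceding consonant, while manner and voice stay constant.
The rule targets /ɴ/ (voiced uvular nasal), which sits after the trigger /ʐ/ (retroflex).
A voiced retroflex nasal is [ɳ], so the surface segment is [ɳ].

[ʎəɣiʐɳʊɲɔ]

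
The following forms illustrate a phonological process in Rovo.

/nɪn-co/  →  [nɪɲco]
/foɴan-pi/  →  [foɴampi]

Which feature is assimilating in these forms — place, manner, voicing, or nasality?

place

Comparing underlying and surface forms, /n/ → [ɲ] is the alternation; the neighbouring /c/ is constant.
The change alveolar → palatal matches the place of the following /c/, identifying this as place assimilation.
The same holds elsewhere in the data: /n/ → [m] before /p/ (alveolar → bilabial, matching bilabial) — only place changes, and always toward the following segment.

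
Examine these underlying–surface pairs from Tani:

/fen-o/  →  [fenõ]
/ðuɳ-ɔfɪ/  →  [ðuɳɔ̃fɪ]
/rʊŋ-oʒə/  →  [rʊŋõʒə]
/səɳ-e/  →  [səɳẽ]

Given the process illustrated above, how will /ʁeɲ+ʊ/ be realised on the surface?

The data show progressive nasality assimilation (vowel nasalisation): /o/ → [õ] after /n/; /ɔ/ → [ɔ̃] after /ɳ/; /o/ → [õ] after /ŋ/; /e/ → [ẽ] after /ɳ/ — a vowel is nasalised by an immediately preceding nasal consonant.
The vowel /ʊ/ is adjacent to the preceding nasal /ɲ/, so it acquires [+nasal] and surfaces as [ʊ̃].

[ʁeɲʊ̃]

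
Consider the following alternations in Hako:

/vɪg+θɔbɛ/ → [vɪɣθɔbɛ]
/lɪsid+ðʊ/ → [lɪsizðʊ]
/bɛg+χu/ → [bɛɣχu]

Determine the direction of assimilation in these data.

Underlying /g/ is realised as [ɣ] next to /θ/; /θ/ itself does not change.
The change stop → fricative matches the manner of the following /θ/, identifying this as manner assimilation.
Checking the remaining alternations: /d/ → [z] before /ð/ (stop → fricative, matching a fricative); /g/ → [ɣ] before /χ/ (stop → fricative, matching a fricative) — only manner changes, and always toward the following segment.
Since the segment that changes precedes the conditioning segment, the assimilation is regressive.

regressive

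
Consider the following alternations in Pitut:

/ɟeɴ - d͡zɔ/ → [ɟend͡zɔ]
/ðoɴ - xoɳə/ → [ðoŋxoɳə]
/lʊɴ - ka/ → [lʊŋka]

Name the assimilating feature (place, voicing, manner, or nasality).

place

Underlying /ɴ/ is realised as [n] next to /d͡z/; /d͡z/ itself does not change.
The change uvular → alveolar matches the place of the following /d͡z/, identifying this as place assimilation.
The other alternating forms pattern the same way: /ɴ/ → [ŋ] before /x/ (uvular → velar, matching velar); /ɴ/ → [ŋ] before /k/ (uvular → velar, matching velar) — only place changes, and always toward the following segment.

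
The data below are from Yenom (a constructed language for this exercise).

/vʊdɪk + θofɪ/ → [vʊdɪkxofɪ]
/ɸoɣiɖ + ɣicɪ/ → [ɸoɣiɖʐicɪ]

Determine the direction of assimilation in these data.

Comparing underlying and surface forms, /θ/ → [x] is the alternation; the neighbouring /k/ is constant.
The change dental → velar matches the place of the preceding /k/, identifying this as place assimilation.
The same holds elsewhere in the data: /ɣ/ → [ʐ] after /ɖ/ (velar → retroflex, matching retroflex) — only place changes, and always toward the preceding segment.
The trigger is the preceding segment, so the direction is progressive (perseverative).

progressive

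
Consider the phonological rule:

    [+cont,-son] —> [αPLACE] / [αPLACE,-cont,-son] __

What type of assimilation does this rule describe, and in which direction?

progressive place assimilation

The rule copies the place features (abbreviated [PLACE]) from the environment onto the target, so the assimilating feature is place.
Since the environment is written before the underscore, the trigger precedes the target; the direction is progressive.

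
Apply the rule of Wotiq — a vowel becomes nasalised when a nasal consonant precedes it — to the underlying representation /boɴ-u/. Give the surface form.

[boɴũ]

The vowel /u/ is adjacent to the preceding nasal /ɴ/, so it acquires [+nasal] and surfaces as [ũ].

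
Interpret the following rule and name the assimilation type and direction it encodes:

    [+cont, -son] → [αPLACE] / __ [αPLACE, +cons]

regressive place assimilation

The shared variable α links the value of the place features (abbreviated [PLACE]) on the target to the same value on the neighbouring segment, so place is the feature that assimilates.
The conditioning segment sits to the right of the focus bar, meaning the trigger follows the segment that changes — regressive assimilation.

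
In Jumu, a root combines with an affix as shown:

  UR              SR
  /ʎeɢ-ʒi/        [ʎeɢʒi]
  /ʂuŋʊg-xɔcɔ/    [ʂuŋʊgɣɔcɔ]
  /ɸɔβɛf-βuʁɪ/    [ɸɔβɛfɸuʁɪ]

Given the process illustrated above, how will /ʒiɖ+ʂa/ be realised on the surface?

[ʒiɖʐa]

The data show progressive voicing assimilation: /x/ → [ɣ] after /g/; /β/ → [ɸ] after /f/. In each pair only voicing changes, matching the preceding consonant, while place and manner stay constant.
No alternation appears in [ʎeɢʒi]: there the adjacent consonants already agree in voicing (/ʒ/ and /ɢ/ are both voiced), so this form is consistent with the same rule.
The rule targets /ʂ/ (voiceless retroflex fricative), which sits after the trigger /ɖ/ (voiced).
Changing only its voicing to voiced gives [ʐ] — the voiced retroflex fricative.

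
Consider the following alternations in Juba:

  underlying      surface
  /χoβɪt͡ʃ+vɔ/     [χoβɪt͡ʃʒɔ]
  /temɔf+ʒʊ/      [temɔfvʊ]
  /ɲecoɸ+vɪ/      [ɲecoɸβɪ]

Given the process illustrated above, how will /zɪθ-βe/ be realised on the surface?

[zɪθðe]

The data show progressive place assimilation: /v/ → [ʒ] after /t͡ʃ/; /ʒ/ → [v] after /f/; /v/ → [β] after /ɸ/. In each pair only place changes, matching the preceding consonant, while manner and voice stay constant.
The rule targets /β/ (voiced bilabial fricative), which sits after the trigger /θ/ (dental).
Changing only its place to dental gives [ð] — the voiced dental fricative.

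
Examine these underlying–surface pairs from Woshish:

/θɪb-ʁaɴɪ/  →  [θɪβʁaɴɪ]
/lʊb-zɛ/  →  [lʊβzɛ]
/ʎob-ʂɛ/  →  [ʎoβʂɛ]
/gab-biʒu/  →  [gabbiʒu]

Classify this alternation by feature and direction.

Underlying /b/ is realised as [β] next to /ʁ/; /ʁ/ itself does not change.
The change stop → fricative matches the manner of the following /ʁ/, identifying this as manner assimilation.
Place and voice are unchanged, so the assimilation is partial, not total.
The same holds elsewhere in the data: /b/ → [β] before /z/ (stop → fricative, matching a fricative); /b/ → [β] before /ʂ/ (stop → fricative, matching a fricative) — only manner changes, and always toward the following segment.
No alternation appears in [gabbiʒu]: there the adjacent consonants already agree in manner (/b/ and /b/ are both stops), so this form is consistent with the same rule.
Since the segment that changes precedes the conditioning segment, the assimilation is regressive.

regressive manner assimilation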